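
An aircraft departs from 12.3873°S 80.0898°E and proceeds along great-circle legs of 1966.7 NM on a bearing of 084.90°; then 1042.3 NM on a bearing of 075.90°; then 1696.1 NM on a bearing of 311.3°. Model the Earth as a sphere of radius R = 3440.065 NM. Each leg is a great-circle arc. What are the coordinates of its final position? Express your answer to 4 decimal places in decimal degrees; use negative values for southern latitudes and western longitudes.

latitude 15.2590°, longitude 108.2516°

Apply the spherical direct solution leg by leg, carrying full precision between legs.
Leg 1: from (-12.3873°, 80.0898°), δ = 1966.7/3440.065 = 0.571704 rad, θ = 84.9° → φ = -7.6677°, λ = 113.0316°.
Leg 2: from (-7.6677°, 113.0316°), δ = 1042.3/3440.065 = 0.302988 rad, θ = 75.9° → φ = -3.1708°, λ = 129.8792°.
Leg 3: from (-3.1708°, 129.8792°), δ = 1696.1/3440.065 = 0.493043 rad, θ = 311.3° → φ = 15.2590°, λ = 108.2516°.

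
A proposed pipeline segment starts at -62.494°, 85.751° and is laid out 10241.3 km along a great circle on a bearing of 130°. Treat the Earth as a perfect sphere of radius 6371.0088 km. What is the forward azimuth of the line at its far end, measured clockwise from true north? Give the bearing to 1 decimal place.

final bearing 21.5°

δ = 10241.3/6371.0088 = 1.607485 rad (92.1021°).
Start latitude φ₁ = -1.090726 rad; initial bearing θ = 2.268928 rad.
Destination latitude: φ₂ = arcsin( sin φ₁ cos δ + cos φ₁ sin δ cos θ ) = arcsin(-0.264132) = -15.315°.
Δλ = atan2( sin θ sin δ cos φ₁ , cos δ − sin φ₁ sin φ₂ ) = atan2(0.353553, -0.270956) = 2.224698 rad = 127.466°.
λ₂ = 85.751° + 127.466° = 213.217°, normalized to (−180°, 180°] → -146.783°.
The forward bearing on arrival equals the back-azimuth from the destination plus 180°.
Back-azimuth from P₂ (-15.3°, -146.8°) to P₁ (-62.5°, 85.8°), with Δλ' = λ₁ − λ₂ = 232.5°: atan2( sin Δλ' cos φ₁ , cos φ₂ sin φ₁ − sin φ₂ cos φ₁ cos Δλ' ) = 201.5°.
Final bearing = (201.5° + 180°) mod 360° = 21.5°.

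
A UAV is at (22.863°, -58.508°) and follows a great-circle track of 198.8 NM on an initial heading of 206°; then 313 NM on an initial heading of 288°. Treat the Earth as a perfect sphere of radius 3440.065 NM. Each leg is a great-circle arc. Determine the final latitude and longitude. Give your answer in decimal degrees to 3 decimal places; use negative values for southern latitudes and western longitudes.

latitude 21.410°, longitude -65.377°

Apply the spherical direct solution leg by leg, carrying full precision between legs.
Leg 1: from (22.863°, -58.508°), δ = 198.8/3440.065 = 0.057790 rad, θ = 206° → φ = 19.880°, λ = -60.051°.
Leg 2: from (19.880°, -60.051°), δ = 313/3440.065 = 0.090987 rad, θ = 288° → φ = 21.410°, λ = -65.377°.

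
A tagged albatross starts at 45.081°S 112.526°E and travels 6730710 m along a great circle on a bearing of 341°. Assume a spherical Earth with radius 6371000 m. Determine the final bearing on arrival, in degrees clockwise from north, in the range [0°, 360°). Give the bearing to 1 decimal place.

final bearing 346.3°

δ = 6730710/6371000 = 1.056461 rad (60.5307°).
Converting: φ₁ = -0.786812 rad, θ = 5.951573 rad.
Applying the spherical law of cosines for sides, sin φ₂ = sin φ₁ cos δ + cos φ₁ sin δ cos θ = 0.232900, so φ₂ = 13.468°.
Then Δλ = atan2(-0.200143, 0.656875) = -0.295754 rad, from sin θ sin δ cos φ₁ over cos δ − sin φ₁ sin φ₂.
λ₂ = 112.526° + -16.945° = 95.581°.
The forward bearing on arrival equals the back-azimuth from the destination plus 180°.
Back-azimuth from P₂ (13.5°, 95.6°) to P₁ (-45.1°, 112.5°), with Δλ' = λ₁ − λ₂ = 16.9°: atan2( sin Δλ' cos φ₁ , cos φ₂ sin φ₁ − sin φ₂ cos φ₁ cos Δλ' ) = 166.3°.
Final bearing = (166.3° + 180°) mod 360° = 346.3°.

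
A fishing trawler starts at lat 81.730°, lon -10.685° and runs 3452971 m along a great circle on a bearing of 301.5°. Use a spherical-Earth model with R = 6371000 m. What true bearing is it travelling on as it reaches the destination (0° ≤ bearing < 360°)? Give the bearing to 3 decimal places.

final bearing 195.372°

The arc subtends δ = 3452971/6371000 = 0.541983 rad at the centre.
Start latitude φ₁ = 1.426458 rad; initial bearing θ = 5.262168 rad.
Applying the spherical law of cosines for sides, sin φ₂ = sin φ₁ cos δ + cos φ₁ sin δ cos θ = 0.886547, so φ₂ = 62.442°.
Δλ = atan2( sin θ sin δ cos φ₁ , cos δ − sin φ₁ sin φ₂ ) = atan2(-0.063263, -0.020640) = -1.886167 rad = -108.069°.
λ₂ = λ₁ + Δλ = -118.754°.
The forward bearing on arrival equals the back-azimuth from the destination plus 180°.
Back-azimuth from P₂ (62.442°, -118.754°) to P₁ (81.730°, -10.685°), with Δλ' = λ₁ − λ₂ = 108.069°: atan2( sin Δλ' cos φ₁ , cos φ₂ sin φ₁ − sin φ₂ cos φ₁ cos Δλ' ) = 15.372°.
Final bearing = (15.372° + 180°) mod 360° = 195.372°.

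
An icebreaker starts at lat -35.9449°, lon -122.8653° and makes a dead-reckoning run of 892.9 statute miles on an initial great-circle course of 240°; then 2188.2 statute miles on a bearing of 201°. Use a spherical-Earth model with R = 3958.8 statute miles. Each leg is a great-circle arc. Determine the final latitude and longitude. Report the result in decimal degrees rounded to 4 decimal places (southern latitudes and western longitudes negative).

latitude -68.6021°, longitude -168.8978°

Apply the spherical direct solution leg by leg, carrying full precision between legs.
Leg 1: from (-35.9449°, -122.8653°), δ = 892.9/3958.8 = 0.225548 rad, θ = 240° → φ = -41.5036°, λ = -137.8530°.
Leg 2: from (-41.5036°, -137.8530°), δ = 2188.2/3958.8 = 0.552743 rad, θ = 201° → φ = -68.6021°, λ = -168.8978°.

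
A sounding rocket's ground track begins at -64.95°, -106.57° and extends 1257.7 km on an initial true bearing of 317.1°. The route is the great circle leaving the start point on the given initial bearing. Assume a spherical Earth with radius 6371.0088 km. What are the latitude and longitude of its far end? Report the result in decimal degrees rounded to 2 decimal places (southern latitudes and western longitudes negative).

latitude -55.84°, longitude -120.33°

δ = 1257.7/6371.0088 = 0.197410 rad (11.3108°).
Start latitude φ₁ = -1.133591 rad; initial bearing θ = 5.534439 rad.
sin φ₂ = sin φ₁ cos δ + cos φ₁ sin δ cos θ = (-0.905939)(0.980578) + (0.423409)(0.196130)(0.732543) = -0.827511
φ₂ = asin(-0.827511) = -0.974659 rad = -55.84°.
For the longitude increment, Δλ = atan2( sin θ sin δ cos φ₁, cos δ − sin φ₁ sin φ₂ ) = atan2(-0.056529, 0.230904) = -13.76°.
λ₂ = -106.57° + -13.76° = -120.33°.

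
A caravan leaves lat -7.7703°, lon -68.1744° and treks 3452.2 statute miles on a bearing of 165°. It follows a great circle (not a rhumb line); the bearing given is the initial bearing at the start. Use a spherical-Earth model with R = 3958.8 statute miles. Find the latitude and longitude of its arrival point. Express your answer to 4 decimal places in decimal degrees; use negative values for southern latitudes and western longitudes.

Central angle δ = d/R = 0.872032 rad.
With φ₁ = -7.7703° = -0.135617 rad and θ = 165° = 2.879793 rad:
Applying the spherical law of cosines for sides, sin φ₂ = sin φ₁ cos δ + cos φ₁ sin δ cos θ = -0.819730, so φ₂ = -55.0578°.
Then Δλ = atan2(0.196342, 0.532443) = 0.353286 rad, from sin θ sin δ cos φ₁ over cos δ − sin φ₁ sin φ₂.
λ₂ = λ₁ + Δλ = -47.9326°.

latitude -55.0578°, longitude -47.9326°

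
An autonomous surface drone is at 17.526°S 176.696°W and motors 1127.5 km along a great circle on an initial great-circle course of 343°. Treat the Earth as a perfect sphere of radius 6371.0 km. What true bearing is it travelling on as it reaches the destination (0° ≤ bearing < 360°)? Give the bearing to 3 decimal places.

Angular distance δ = d/R = 1127.5 / 6371 = 0.176974 rad.
Converting: φ₁ = -0.305886 rad, θ = 5.986479 rad.
sin φ₂ = sin φ₁ cos δ + cos φ₁ sin δ cos θ = (-0.301139)(0.984381) + (0.953580)(0.176051)(0.956305) = -0.135891
φ₂ = asin(-0.135891) = -0.136313 rad = -7.810°.
Then Δλ = atan2(-0.049083, 0.943459) = -0.051978 rad, from sin θ sin δ cos φ₁ over cos δ − sin φ₁ sin φ₂.
λ₂ = λ₁ + Δλ = -179.674°.
The forward bearing on arrival equals the back-azimuth from the destination plus 180°.
Back-azimuth from P₂ (-7.810°, -179.674°) to P₁ (-17.526°, -176.696°), with Δλ' = λ₁ − λ₂ = 2.978°: atan2( sin Δλ' cos φ₁ , cos φ₂ sin φ₁ − sin φ₂ cos φ₁ cos Δλ' ) = 163.656°.
Final bearing = (163.656° + 180°) mod 360° = 343.656°.

final bearing 343.656°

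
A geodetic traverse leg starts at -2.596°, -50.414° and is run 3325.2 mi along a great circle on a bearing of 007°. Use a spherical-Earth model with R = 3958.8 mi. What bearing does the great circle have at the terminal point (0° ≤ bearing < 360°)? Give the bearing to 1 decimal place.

Angular distance δ = d/R = 3325.2 / 3958.8 = 0.839952 rad.
Converting: φ₁ = -0.045309 rad, θ = 0.122173 rad.
Destination latitude: φ₂ = arcsin( sin φ₁ cos δ + cos φ₁ sin δ cos θ ) = arcsin(0.708069) = 45.078°.
Δλ = atan2( sin θ sin δ cos φ₁ , cos δ − sin φ₁ sin φ₂ ) = atan2(0.090652, 0.699570) = 0.128865 rad = 7.383°.
λ₂ = -50.414° + 7.383° = -43.031°.
The forward bearing on arrival equals the back-azimuth from the destination plus 180°.
Back-azimuth from P₂ (45.1°, -43.0°) to P₁ (-2.6°, -50.4°), with Δλ' = λ₁ − λ₂ = -7.4°: atan2( sin Δλ' cos φ₁ , cos φ₂ sin φ₁ − sin φ₂ cos φ₁ cos Δλ' ) = 189.9°.
Final bearing = (189.9° + 180°) mod 360° = 9.9°.

final bearing 9.9°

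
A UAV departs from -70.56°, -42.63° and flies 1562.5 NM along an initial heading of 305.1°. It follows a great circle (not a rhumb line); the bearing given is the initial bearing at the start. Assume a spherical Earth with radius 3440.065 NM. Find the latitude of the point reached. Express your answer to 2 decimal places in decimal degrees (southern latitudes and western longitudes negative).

Central angle δ = d/R = 0.454207 rad.
Converting: φ₁ = -1.231504 rad, θ = 5.325000 rad.
sin φ₂ = sin φ₁ cos δ + cos φ₁ sin δ cos θ = (-0.942991)(0.898609) + (0.332820)(0.438749)(0.575005) = -0.763415
φ₂ = asin(-0.763415) = -0.868584 rad = -49.77°.
Then Δλ = atan2(-0.119470, 0.178716) = -0.589264 rad, from sin θ sin δ cos φ₁ over cos δ − sin φ₁ sin φ₂.
λ₂ = λ₁ + Δλ = -76.39°.

latitude -49.77°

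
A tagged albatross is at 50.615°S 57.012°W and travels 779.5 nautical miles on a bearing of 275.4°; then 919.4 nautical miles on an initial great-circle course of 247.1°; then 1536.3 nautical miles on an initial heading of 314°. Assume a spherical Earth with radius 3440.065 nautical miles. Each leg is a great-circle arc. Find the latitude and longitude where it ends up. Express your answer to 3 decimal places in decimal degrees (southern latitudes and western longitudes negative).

Apply the spherical direct solution leg by leg, carrying full precision between legs.
Leg 1: from (-50.615°, -57.012°), δ = 779.5/3440.065 = 0.226595 rad, θ = 275.4° → φ = -47.708°, λ = -76.426°.
Leg 2: from (-47.708°, -76.426°), δ = 919.4/3440.065 = 0.267262 rad, θ = 247.1° → φ = -51.501°, λ = -99.430°.
Leg 3: from (-51.501°, -99.430°), δ = 1536.3/3440.065 = 0.446590 rad, θ = 314° → φ = -31.272°, λ = -120.745°.

latitude -31.272°, longitude -120.745°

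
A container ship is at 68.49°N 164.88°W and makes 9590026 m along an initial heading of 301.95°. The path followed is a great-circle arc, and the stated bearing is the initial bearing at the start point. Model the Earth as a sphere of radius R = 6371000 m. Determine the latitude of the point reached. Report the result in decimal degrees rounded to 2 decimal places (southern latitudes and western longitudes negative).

latitude 14.75°

Central angle δ = d/R = 1.505262 rad.
Converting: φ₁ = 1.195376 rad, θ = 5.270022 rad.
sin φ₂ = sin φ₁ cos δ + cos φ₁ sin δ cos θ = (0.930354)(0.065487) + (0.366664)(0.997853)(0.529179) = 0.254540
φ₂ = asin(0.254540) = 0.257372 rad = 14.75°.
For the longitude increment, Δλ = atan2( sin θ sin δ cos φ₁, cos δ − sin φ₁ sin φ₂ ) = atan2(-0.310450, -0.171325) = -118.89°.
λ₂ = -164.88° + -118.89° = -283.77°, normalized to (−180°, 180°] → 76.23°.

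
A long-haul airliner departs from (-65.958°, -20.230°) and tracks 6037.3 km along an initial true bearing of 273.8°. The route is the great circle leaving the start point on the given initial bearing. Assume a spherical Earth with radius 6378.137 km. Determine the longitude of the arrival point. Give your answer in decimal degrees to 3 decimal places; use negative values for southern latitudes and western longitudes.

The arc subtends δ = 6037.3/6378.137 = 0.946562 rad at the centre.
With φ₁ = -65.958° = -1.151184 rad and θ = 273.8° = 4.778711 rad:
Destination latitude: φ₂ = arcsin( sin φ₁ cos δ + cos φ₁ sin δ cos θ ) = arcsin(-0.511863) = -30.788°.
Δλ = atan2( sin θ sin δ cos φ₁ , cos δ − sin φ₁ sin φ₂ ) = atan2(-0.329847, 0.117019) = -1.229880 rad = -70.467°.
Hence λ₂ = -20.230° + -70.467° = -90.697°.

longitude -90.697°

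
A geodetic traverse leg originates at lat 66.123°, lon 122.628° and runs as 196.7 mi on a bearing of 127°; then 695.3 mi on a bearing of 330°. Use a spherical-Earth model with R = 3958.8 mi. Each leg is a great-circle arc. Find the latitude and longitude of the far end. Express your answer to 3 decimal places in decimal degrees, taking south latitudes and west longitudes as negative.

latitude 72.347°, longitude 111.134°

Apply the spherical direct solution leg by leg, carrying full precision between legs.
Leg 1: from (66.123°, 122.628°), δ = 196.7/3958.8 = 0.049687 rad, θ = 127° → φ = 64.315°, λ = 127.879°.
Leg 2: from (64.315°, 127.879°), δ = 695.3/3958.8 = 0.175634 rad, θ = 330° → φ = 72.347°, λ = 111.134°.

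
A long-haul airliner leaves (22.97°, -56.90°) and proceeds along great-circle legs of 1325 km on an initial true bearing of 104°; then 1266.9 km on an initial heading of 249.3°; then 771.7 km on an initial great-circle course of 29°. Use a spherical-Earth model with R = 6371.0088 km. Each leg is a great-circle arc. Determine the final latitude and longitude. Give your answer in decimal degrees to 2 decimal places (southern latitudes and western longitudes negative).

Apply the spherical direct solution leg by leg, carrying full precision between legs.
Leg 1: from (22.97°, -56.90°), δ = 1325/6371.0088 = 0.207973 rad, θ = 104° → φ = 19.62°, λ = -44.62°.
Leg 2: from (19.62°, -44.62°), δ = 1266.9/6371.0088 = 0.198854 rad, θ = 249.3° → φ = 15.28°, λ = -55.66°.
Leg 3: from (15.28°, -55.66°), δ = 771.7/6371.0088 = 0.121127 rad, θ = 29° → φ = 21.31°, λ = -52.06°.

latitude 21.31°, longitude -52.06°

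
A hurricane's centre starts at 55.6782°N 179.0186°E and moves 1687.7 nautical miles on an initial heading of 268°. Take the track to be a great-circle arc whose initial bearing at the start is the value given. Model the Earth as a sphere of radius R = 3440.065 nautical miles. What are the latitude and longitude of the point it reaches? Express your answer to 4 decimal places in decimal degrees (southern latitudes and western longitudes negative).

latitude 45.9884°, longitude 136.3543°

The arc subtends δ = 1687.7/3440.065 = 0.490601 rad at the centre.
Converting: φ₁ = 0.971768 rad, θ = 4.677482 rad.
Destination latitude: φ₂ = arcsin( sin φ₁ cos δ + cos φ₁ sin δ cos θ ) = arcsin(0.719199) = 45.9884°.
For the longitude increment, Δλ = atan2( sin θ sin δ cos φ₁, cos δ − sin φ₁ sin φ₂ ) = atan2(-0.265495, 0.288075) = -42.6643°.
λ₂ = λ₁ + Δλ = 136.3543°.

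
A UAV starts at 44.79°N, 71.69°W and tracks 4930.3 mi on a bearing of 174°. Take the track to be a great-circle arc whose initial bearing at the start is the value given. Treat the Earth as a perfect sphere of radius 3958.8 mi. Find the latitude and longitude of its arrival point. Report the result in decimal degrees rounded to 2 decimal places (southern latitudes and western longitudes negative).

latitude -26.33°, longitude -65.35°

The arc subtends δ = 4930.3/3958.8 = 1.245403 rad at the centre.
Start latitude φ₁ = 0.781733 rad; initial bearing θ = 3.036873 rad.
Applying the spherical law of cosines for sides, sin φ₂ = sin φ₁ cos δ + cos φ₁ sin δ cos θ = -0.443550, so φ₂ = -26.33°.
Then Δλ = atan2(0.070290, 0.632167) = 0.110735 rad, from sin θ sin δ cos φ₁ over cos δ − sin φ₁ sin φ₂.
Hence λ₂ = -71.69° + 6.34° = -65.35°.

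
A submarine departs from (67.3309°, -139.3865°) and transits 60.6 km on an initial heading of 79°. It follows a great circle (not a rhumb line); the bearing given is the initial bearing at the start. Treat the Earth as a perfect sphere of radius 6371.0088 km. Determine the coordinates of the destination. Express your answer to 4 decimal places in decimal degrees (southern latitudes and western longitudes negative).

latitude 67.4289°, longitude -137.9926°

Central angle δ = d/R = 0.009512 rad.
With φ₁ = 67.3309° = 1.175146 rad and θ = 79° = 1.378810 rad:
sin φ₂ = sin φ₁ cos δ + cos φ₁ sin δ cos θ = (0.922746)(0.999955) + (0.385408)(0.009512)(0.190809) = 0.923404
φ₂ = asin(0.923404) = 1.176856 rad = 67.4289°.
Then Δλ = atan2(0.003599, 0.147888) = 0.024328 rad, from sin θ sin δ cos φ₁ over cos δ − sin φ₁ sin φ₂.
λ₂ = -139.3865° + 1.3939° = -137.9926°.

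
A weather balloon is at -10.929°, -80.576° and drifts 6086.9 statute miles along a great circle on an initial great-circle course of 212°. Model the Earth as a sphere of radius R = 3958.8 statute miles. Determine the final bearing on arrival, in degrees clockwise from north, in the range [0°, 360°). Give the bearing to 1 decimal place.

final bearing 287.3°

Central angle δ = d/R = 1.537562 rad.
Start latitude φ₁ = -0.190747 rad; initial bearing θ = 3.700098 rad.
Destination latitude: φ₂ = arcsin( sin φ₁ cos δ + cos φ₁ sin δ cos θ ) = arcsin(-0.838507) = -56.983°.
Δλ = atan2( sin θ sin δ cos φ₁ , cos δ − sin φ₁ sin φ₂ ) = atan2(-0.520021, -0.125746) = -1.808052 rad = -103.594°.
λ₂ = -80.576° + -103.594° = -184.170°, normalized to (−180°, 180°] → 175.830°.
The forward bearing on arrival equals the back-azimuth from the destination plus 180°.
Back-azimuth from P₂ (-57.0°, 175.8°) to P₁ (-10.9°, -80.6°), with Δλ' = λ₁ − λ₂ = -256.4°: atan2( sin Δλ' cos φ₁ , cos φ₂ sin φ₁ − sin φ₂ cos φ₁ cos Δλ' ) = 107.3°.
Final bearing = (107.3° + 180°) mod 360° = 287.3°.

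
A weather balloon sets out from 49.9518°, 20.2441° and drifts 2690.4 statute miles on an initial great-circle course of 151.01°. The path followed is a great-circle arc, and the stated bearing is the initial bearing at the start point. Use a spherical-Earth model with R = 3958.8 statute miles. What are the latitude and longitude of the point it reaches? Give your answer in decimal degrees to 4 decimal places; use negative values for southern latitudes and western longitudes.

latitude 13.9875°, longitude 38.5389°

Angular distance δ = d/R = 2690.4 / 3958.8 = 0.679600 rad.
With φ₁ = 49.9518° = 0.871823 rad and θ = 151.01° = 2.635622 rad:
sin φ₂ = sin φ₁ cos δ + cos φ₁ sin δ cos θ = (0.765503)(0.777824) + (0.643432)(0.628482)(-0.874704) = 0.241710
φ₂ = asin(0.241710) = 0.244127 rad = 13.9875°.
Then Δλ = atan2(0.195988, 0.592795) = 0.319304 rad, from sin θ sin δ cos φ₁ over cos δ − sin φ₁ sin φ₂.
λ₂ = 20.2441° + 18.2948° = 38.5389°.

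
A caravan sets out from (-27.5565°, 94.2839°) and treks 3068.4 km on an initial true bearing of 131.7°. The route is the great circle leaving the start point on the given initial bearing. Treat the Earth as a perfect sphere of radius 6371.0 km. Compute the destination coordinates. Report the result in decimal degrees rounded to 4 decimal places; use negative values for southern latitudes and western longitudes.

latitude -43.0930°, longitude 122.5530°

Angular distance δ = d/R = 3068.4 / 6371 = 0.481620 rad.
Start latitude φ₁ = -0.480952 rad; initial bearing θ = 2.298599 rad.
Destination latitude: φ₂ = arcsin( sin φ₁ cos δ + cos φ₁ sin δ cos θ ) = arcsin(-0.683185) = -43.0930°.
Then Δλ = atan2(0.306619, 0.570189) = 0.493390 rad, from sin θ sin δ cos φ₁ over cos δ − sin φ₁ sin φ₂.
λ₂ = λ₁ + Δλ = 122.5530°.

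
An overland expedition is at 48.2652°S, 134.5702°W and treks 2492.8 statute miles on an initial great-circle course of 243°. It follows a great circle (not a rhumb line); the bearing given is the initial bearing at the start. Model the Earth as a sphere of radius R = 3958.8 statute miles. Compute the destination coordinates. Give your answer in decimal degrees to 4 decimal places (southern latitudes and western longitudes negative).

The arc subtends δ = 2492.8/3958.8 = 0.629686 rad at the centre.
Converting: φ₁ = -0.842387 rad, θ = 4.241150 rad.
Applying the spherical law of cosines for sides, sin φ₂ = sin φ₁ cos δ + cos φ₁ sin δ cos θ = -0.781087, so φ₂ = -51.3602°.
Then Δλ = atan2(-0.349288, 0.225339) = -0.997846 rad, from sin θ sin δ cos φ₁ over cos δ − sin φ₁ sin φ₂.
λ₂ = -134.5702° + -57.1724° = -191.7426°, normalized to (−180°, 180°] → 168.2574°.

latitude -51.3602°, longitude 168.2574°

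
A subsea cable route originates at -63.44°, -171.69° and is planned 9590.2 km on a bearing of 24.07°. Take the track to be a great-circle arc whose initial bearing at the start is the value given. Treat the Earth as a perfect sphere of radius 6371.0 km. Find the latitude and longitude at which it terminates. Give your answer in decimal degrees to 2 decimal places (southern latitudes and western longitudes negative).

latitude 20.42°, longitude -145.95°

The arc subtends δ = 9590.2/6371 = 1.505290 rad at the centre.
Converting: φ₁ = -1.107237 rad, θ = 0.420101 rad.
sin φ₂ = sin φ₁ cos δ + cos φ₁ sin δ cos θ = (-0.894467)(0.065460) + (0.447135)(0.997855)(0.913048) = 0.348828
φ₂ = asin(0.348828) = 0.356320 rad = 20.42°.
Then Δλ = atan2(0.181974, 0.377475) = 0.449211 rad, from sin θ sin δ cos φ₁ over cos δ − sin φ₁ sin φ₂.
λ₂ = -171.69° + 25.74° = -145.95°.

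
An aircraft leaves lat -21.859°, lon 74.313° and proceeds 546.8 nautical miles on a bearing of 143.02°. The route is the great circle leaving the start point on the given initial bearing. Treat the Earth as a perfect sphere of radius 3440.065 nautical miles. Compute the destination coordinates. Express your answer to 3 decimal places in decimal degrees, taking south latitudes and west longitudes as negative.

latitude -29.011°, longitude 80.563°

The arc subtends δ = 546.8/3440.065 = 0.158950 rad at the centre.
With φ₁ = -21.859° = -0.381512 rad and θ = 143.02° = 2.496170 rad:
Applying the spherical law of cosines for sides, sin φ₂ = sin φ₁ cos δ + cos φ₁ sin δ cos θ = -0.484982, so φ₂ = -29.011°.
Δλ = atan2( sin θ sin δ cos φ₁ , cos δ − sin φ₁ sin φ₂ ) = atan2(0.088367, 0.806824) = 0.109090 rad = 6.250°.
Hence λ₂ = 74.313° + 6.250° = 80.563°.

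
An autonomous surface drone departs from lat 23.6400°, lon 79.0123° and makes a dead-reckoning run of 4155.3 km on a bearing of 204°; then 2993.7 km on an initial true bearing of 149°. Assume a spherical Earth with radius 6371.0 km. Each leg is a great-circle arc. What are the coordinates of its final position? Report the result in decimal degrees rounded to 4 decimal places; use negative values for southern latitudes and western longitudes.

latitude -33.3573°, longitude 80.6636°

Apply the spherical direct solution leg by leg, carrying full precision between legs.
Leg 1: from (23.6400°, 79.0123°), δ = 4155.3/6371 = 0.652221 rad, θ = 204° → φ = -10.9101°, λ = 64.4511°.
Leg 2: from (-10.9101°, 64.4511°), δ = 2993.7/6371 = 0.469895 rad, θ = 149° → φ = -33.3573°, λ = 80.6636°.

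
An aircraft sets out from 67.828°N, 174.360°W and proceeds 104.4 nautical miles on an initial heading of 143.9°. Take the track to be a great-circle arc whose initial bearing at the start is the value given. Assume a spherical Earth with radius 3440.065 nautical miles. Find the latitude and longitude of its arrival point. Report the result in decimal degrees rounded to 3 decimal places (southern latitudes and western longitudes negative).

Central angle δ = d/R = 0.030348 rad.
Start latitude φ₁ = 1.183822 rad; initial bearing θ = 2.511529 rad.
Applying the spherical law of cosines for sides, sin φ₂ = sin φ₁ cos δ + cos φ₁ sin δ cos θ = 0.916376, so φ₂ = 66.402°.
For the longitude increment, Δλ = atan2( sin θ sin δ cos φ₁, cos δ − sin φ₁ sin φ₂ ) = atan2(0.006747, 0.150925) = 2.560°.
λ₂ = -174.360° + 2.560° = -171.800°.

latitude 66.402°, longitude -171.800°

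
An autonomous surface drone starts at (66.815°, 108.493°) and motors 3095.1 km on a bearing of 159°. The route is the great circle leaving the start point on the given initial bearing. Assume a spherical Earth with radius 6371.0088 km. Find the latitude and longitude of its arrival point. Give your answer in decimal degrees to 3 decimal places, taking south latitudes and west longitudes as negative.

latitude 39.886°, longitude 121.089°

Angular distance δ = d/R = 3095.1 / 6371.0088 = 0.485810 rad.
Start latitude φ₁ = 1.166142 rad; initial bearing θ = 2.775074 rad.
sin φ₂ = sin φ₁ cos δ + cos φ₁ sin δ cos θ = (0.919238)(0.884297) + (0.393701)(0.466925)(-0.933580) = 0.641261
φ₂ = asin(0.641261) = 0.696140 rad = 39.886°.
Then Δλ = atan2(0.065878, 0.294825) = 0.219837 rad, from sin θ sin δ cos φ₁ over cos δ − sin φ₁ sin φ₂.
Hence λ₂ = 108.493° + 12.596° = 121.089°.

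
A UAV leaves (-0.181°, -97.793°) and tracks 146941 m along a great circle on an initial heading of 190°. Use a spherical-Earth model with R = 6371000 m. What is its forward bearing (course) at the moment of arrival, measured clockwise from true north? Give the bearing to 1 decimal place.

final bearing 190.0°

Angular distance δ = d/R = 146941 / 6371000 = 0.023064 rad.
Converting: φ₁ = -0.003159 rad, θ = 3.316126 rad.
Destination latitude: φ₂ = arcsin( sin φ₁ cos δ + cos φ₁ sin δ cos θ ) = arcsin(-0.025870) = -1.482°.
For the longitude increment, Δλ = atan2( sin θ sin δ cos φ₁, cos δ − sin φ₁ sin φ₂ ) = atan2(-0.004005, 0.999652) = -0.230°.
λ₂ = λ₁ + Δλ = -98.023°.
The forward bearing on arrival equals the back-azimuth from the destination plus 180°.
Back-azimuth from P₂ (-1.5°, -98.0°) to P₁ (-0.2°, -97.8°), with Δλ' = λ₁ − λ₂ = 0.2°: atan2( sin Δλ' cos φ₁ , cos φ₂ sin φ₁ − sin φ₂ cos φ₁ cos Δλ' ) = 10.0°.
Final bearing = (10.0° + 180°) mod 360° = 190.0°.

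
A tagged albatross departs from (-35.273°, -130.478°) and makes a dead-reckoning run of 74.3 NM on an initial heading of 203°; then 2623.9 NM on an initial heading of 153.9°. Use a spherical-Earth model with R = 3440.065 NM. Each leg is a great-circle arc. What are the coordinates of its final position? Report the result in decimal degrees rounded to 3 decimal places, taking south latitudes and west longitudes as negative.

Apply the spherical direct solution leg by leg, carrying full precision between legs.
Leg 1: from (-35.273°, -130.478°), δ = 74.3/3440.065 = 0.021598 rad, θ = 203° → φ = -36.411°, λ = -131.079°.
Leg 2: from (-36.411°, -131.079°), δ = 2623.9/3440.065 = 0.762747 rad, θ = 153.9° → φ = -68.194°, λ = -76.166°.

latitude -68.194°, longitude -76.166°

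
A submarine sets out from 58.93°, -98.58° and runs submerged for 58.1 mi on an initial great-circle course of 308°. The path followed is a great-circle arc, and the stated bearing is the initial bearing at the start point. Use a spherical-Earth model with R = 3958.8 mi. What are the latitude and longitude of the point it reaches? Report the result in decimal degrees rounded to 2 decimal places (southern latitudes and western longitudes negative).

Central angle δ = d/R = 0.014676 rad.
Converting: φ₁ = 1.028523 rad, θ = 5.375614 rad.
Applying the spherical law of cosines for sides, sin φ₂ = sin φ₁ cos δ + cos φ₁ sin δ cos θ = 0.861108, so φ₂ = 59.44°.
For the longitude increment, Δλ = atan2( sin θ sin δ cos φ₁, cos δ − sin φ₁ sin φ₂ ) = atan2(-0.005968, 0.262321) = -1.30°.
λ₂ = λ₁ + Δλ = -99.88°.

latitude 59.44°, longitude -99.88°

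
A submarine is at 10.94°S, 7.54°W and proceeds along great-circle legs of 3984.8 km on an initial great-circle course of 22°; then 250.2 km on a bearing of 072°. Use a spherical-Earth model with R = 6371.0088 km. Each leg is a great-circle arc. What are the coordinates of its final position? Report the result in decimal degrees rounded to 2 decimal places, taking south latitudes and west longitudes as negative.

Apply the spherical direct solution leg by leg, carrying full precision between legs.
Leg 1: from (-10.94°, -7.54°), δ = 3984.8/6371.0088 = 0.625458 rad, θ = 22° → φ = 22.28°, λ = 6.17°.
Leg 2: from (22.28°, 6.17°), δ = 250.2/6371.0088 = 0.039272 rad, θ = 72° → φ = 22.96°, λ = 8.49°.

latitude 22.96°, longitude 8.49°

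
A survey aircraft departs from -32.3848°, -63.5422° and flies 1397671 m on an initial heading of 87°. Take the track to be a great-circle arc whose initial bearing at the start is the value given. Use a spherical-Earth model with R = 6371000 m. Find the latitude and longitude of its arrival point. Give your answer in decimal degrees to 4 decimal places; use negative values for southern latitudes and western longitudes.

latitude -30.8737°, longitude -48.8749°

Central angle δ = d/R = 0.219380 rad.
Start latitude φ₁ = -0.565221 rad; initial bearing θ = 1.518436 rad.
Destination latitude: φ₂ = arcsin( sin φ₁ cos δ + cos φ₁ sin δ cos θ ) = arcsin(-0.513148) = -30.8737°.
Then Δλ = atan2(0.183526, 0.701189) = 0.255992 rad, from sin θ sin δ cos φ₁ over cos δ − sin φ₁ sin φ₂.
λ₂ = -63.5422° + 14.6673° = -48.8749°.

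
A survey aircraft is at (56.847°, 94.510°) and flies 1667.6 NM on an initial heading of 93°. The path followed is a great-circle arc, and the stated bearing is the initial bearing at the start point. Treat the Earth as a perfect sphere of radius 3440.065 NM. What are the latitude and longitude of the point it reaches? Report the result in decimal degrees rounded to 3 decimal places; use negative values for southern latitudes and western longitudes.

latitude 46.670°, longitude 137.211°

δ = 1667.6/3440.065 = 0.484758 rad (27.7746°).
Start latitude φ₁ = 0.992167 rad; initial bearing θ = 1.623156 rad.
Applying the spherical law of cosines for sides, sin φ₂ = sin φ₁ cos δ + cos φ₁ sin δ cos θ = 0.727418, so φ₂ = 46.670°.
For the longitude increment, Δλ = atan2( sin θ sin δ cos φ₁, cos δ − sin φ₁ sin φ₂ ) = atan2(0.254492, 0.275783) = 42.701°.
Hence λ₂ = 94.510° + 42.701° = 137.211°.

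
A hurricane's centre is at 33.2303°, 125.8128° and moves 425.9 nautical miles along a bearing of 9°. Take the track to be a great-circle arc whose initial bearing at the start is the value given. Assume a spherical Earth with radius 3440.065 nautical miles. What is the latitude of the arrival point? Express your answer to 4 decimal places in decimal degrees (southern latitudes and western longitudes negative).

Angular distance δ = d/R = 425.9 / 3440.065 = 0.123806 rad.
Start latitude φ₁ = 0.579978 rad; initial bearing θ = 0.157080 rad.
Destination latitude: φ₂ = arcsin( sin φ₁ cos δ + cos φ₁ sin δ cos θ ) = arcsin(0.645835) = 40.2283°.
For the longitude increment, Δλ = atan2( sin θ sin δ cos φ₁, cos δ − sin φ₁ sin φ₂ ) = atan2(0.016159, 0.638424) = 1.4499°.
λ₂ = λ₁ + Δλ = 127.2627°.

latitude 40.2283°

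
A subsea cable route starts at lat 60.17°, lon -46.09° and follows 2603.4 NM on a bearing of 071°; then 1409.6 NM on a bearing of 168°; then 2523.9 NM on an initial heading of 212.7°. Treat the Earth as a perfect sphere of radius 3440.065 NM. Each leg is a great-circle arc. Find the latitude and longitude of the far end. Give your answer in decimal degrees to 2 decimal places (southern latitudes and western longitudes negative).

Apply the spherical direct solution leg by leg, carrying full precision between legs.
Leg 1: from (60.17°, -46.09°), δ = 2603.4/3440.065 = 0.756788 rad, θ = 71° → φ = 47.89°, λ = 29.42°.
Leg 2: from (47.89°, 29.42°), δ = 1409.6/3440.065 = 0.409760 rad, θ = 168° → φ = 24.78°, λ = 34.66°.
Leg 3: from (24.78°, 34.66°), δ = 2523.9/3440.065 = 0.733678 rad, θ = 212.7° → φ = -11.55°, λ = 12.99°.

latitude -11.55°, longitude 12.99°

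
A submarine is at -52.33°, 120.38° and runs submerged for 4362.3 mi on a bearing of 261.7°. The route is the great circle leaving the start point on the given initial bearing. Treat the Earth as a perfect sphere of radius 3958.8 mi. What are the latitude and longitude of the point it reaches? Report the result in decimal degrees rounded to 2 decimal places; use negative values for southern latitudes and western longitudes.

latitude -25.87°, longitude 41.54°

The arc subtends δ = 4362.3/3958.8 = 1.101925 rad at the centre.
Converting: φ₁ = -0.913331 rad, θ = 4.567527 rad.
sin φ₂ = sin φ₁ cos δ + cos φ₁ sin δ cos θ = (-0.791544)(0.451880) + (0.611113)(0.892079)(-0.144356) = -0.436380
φ₂ = asin(-0.436380) = -0.451571 rad = -25.87°.
Δλ = atan2( sin θ sin δ cos φ₁ , cos δ − sin φ₁ sin φ₂ ) = atan2(-0.539451, 0.106466) = -1.375940 rad = -78.84°.
λ₂ = 120.38° + -78.84° = 41.54°.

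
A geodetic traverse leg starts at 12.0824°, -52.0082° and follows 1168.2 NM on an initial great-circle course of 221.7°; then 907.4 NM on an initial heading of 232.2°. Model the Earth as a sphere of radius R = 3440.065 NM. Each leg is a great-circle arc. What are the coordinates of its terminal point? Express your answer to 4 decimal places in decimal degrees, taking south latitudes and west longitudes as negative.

Apply the spherical direct solution leg by leg, carrying full precision between legs.
Leg 1: from (12.0824°, -52.0082°), δ = 1168.2/3440.065 = 0.339587 rad, θ = 221.7° → φ = -2.6267°, λ = -64.8241°.
Leg 2: from (-2.6267°, -64.8241°), δ = 907.4/3440.065 = 0.263774 rad, θ = 232.2° → φ = -11.7638°, λ = -76.9719°.

latitude -11.7638°, longitude -76.9719°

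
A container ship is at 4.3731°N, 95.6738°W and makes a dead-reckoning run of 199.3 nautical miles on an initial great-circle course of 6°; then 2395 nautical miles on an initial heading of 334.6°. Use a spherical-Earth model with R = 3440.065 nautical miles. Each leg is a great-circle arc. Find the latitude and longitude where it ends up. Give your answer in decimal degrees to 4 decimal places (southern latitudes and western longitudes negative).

latitude 42.5781°, longitude -117.2599°

Apply the spherical direct solution leg by leg, carrying full precision between legs.
Leg 1: from (4.3731°, -95.6738°), δ = 199.3/3440.065 = 0.057935 rad, θ = 6° → φ = 7.6742°, λ = -95.3239°.
Leg 2: from (7.6742°, -95.3239°), δ = 2395/3440.065 = 0.696208 rad, θ = 334.6° → φ = 42.5781°, λ = -117.2599°.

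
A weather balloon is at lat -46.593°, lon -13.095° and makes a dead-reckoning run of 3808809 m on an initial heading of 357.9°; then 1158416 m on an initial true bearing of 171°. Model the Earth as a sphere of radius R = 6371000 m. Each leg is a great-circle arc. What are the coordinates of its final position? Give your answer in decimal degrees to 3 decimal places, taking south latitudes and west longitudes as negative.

Apply the spherical direct solution leg by leg, carrying full precision between legs.
Leg 1: from (-46.593°, -13.095°), δ = 3808809/6371000 = 0.597835 rad, θ = 357.9° → φ = -12.355°, λ = -14.305°.
Leg 2: from (-12.355°, -14.305°), δ = 1158416/6371000 = 0.181826 rad, θ = 171° → φ = -22.638°, λ = -12.549°.

latitude -22.638°, longitude -12.549°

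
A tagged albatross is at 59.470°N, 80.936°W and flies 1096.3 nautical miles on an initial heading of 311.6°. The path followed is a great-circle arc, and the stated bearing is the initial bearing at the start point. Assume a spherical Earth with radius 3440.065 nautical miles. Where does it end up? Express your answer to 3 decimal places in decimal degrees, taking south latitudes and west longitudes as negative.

latitude 67.468°, longitude -118.628°

Central angle δ = d/R = 0.318686 rad.
Start latitude φ₁ = 1.037947 rad; initial bearing θ = 5.438446 rad.
sin φ₂ = sin φ₁ cos δ + cos φ₁ sin δ cos θ = (0.861363)(0.949648) + (0.507989)(0.313319)(0.663926) = 0.923664
φ₂ = asin(0.923664) = 1.177535 rad = 67.468°.
For the longitude increment, Δλ = atan2( sin θ sin δ cos φ₁, cos δ − sin φ₁ sin φ₂ ) = atan2(-0.119022, 0.154038) = -37.692°.
Hence λ₂ = -80.936° + -37.692° = -118.628°.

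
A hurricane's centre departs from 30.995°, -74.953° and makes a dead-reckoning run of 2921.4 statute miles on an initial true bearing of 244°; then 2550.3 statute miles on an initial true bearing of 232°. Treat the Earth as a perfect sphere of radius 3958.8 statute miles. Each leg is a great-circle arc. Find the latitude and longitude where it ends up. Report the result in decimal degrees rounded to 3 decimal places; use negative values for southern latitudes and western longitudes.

latitude -15.320°, longitude -141.908°

Apply the spherical direct solution leg by leg, carrying full precision between legs.
Leg 1: from (30.995°, -74.953°), δ = 2921.4/3958.8 = 0.737951 rad, θ = 244° → φ = 7.365°, λ = -112.522°.
Leg 2: from (7.365°, -112.522°), δ = 2550.3/3958.8 = 0.644210 rad, θ = 232° → φ = -15.320°, λ = -141.908°.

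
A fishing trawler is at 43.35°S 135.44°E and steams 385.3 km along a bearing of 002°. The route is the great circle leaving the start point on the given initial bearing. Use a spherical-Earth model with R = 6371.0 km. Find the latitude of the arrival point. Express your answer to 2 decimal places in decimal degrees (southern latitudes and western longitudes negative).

latitude -39.89°

Central angle δ = d/R = 0.060477 rad.
Start latitude φ₁ = -0.756600 rad; initial bearing θ = 0.034907 rad.
Applying the spherical law of cosines for sides, sin φ₂ = sin φ₁ cos δ + cos φ₁ sin δ cos θ = -0.641274, so φ₂ = -39.89°.
Δλ = atan2( sin θ sin δ cos φ₁ , cos δ − sin φ₁ sin φ₂ ) = atan2(0.001534, 0.557967) = 0.002749 rad = 0.16°.
Hence λ₂ = 135.44° + 0.16° = 135.60°.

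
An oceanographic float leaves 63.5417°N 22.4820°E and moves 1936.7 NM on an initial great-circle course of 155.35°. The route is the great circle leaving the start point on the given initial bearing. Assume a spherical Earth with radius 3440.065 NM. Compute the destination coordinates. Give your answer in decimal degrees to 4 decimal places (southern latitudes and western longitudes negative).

latitude 32.7495°, longitude 37.8292°

Angular distance δ = d/R = 1936.7 / 3440.065 = 0.562984 rad.
Converting: φ₁ = 1.109012 rad, θ = 2.711369 rad.
Destination latitude: φ₂ = arcsin( sin φ₁ cos δ + cos φ₁ sin δ cos θ ) = arcsin(0.540967) = 32.7495°.
For the longitude increment, Δλ = atan2( sin θ sin δ cos φ₁, cos δ − sin φ₁ sin φ₂ ) = atan2(0.099177, 0.361361) = 15.3472°.
λ₂ = 22.4820° + 15.3472° = 37.8292°.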